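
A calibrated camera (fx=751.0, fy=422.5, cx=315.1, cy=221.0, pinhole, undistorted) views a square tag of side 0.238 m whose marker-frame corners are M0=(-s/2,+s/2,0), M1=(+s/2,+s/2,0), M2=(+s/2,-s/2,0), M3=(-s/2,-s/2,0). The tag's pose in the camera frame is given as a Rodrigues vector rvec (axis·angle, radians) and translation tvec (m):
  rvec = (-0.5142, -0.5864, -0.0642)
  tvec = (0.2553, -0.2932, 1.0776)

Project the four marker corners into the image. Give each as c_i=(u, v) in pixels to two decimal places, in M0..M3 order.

Intrinsics K: fx=751.0, fy=422.5, cx=315.1, cy=221.0
Marker side s = 0.238 m; corners in marker frame (Z=0):
  M0 = (-0.1190, +0.1190, 0)
  M1 = (+0.1190, +0.1190, 0)
  M2 = (+0.1190, -0.1190, 0)
  M3 = (-0.1190, -0.1190, 0)
rvec = (-0.5142, -0.5864, -0.0642), |rvec| = θ = 0.78255 rad = 44.837°
Rodrigues: sinθ=0.70509, 1−cosθ=0.29088; R = I + sinθ·[k]× + (1−cosθ)·[k]×²:
    [+0.83471 +0.20107 -0.51267]
    [+0.08538 +0.87245 +0.48118]
    [+0.54404 -0.44542 +0.71107]
t = (0.2553, -0.2932, 1.0776) m
M0: Pc = R·M0+t = (+0.17990, -0.19954, +0.95985); u = 751.0·(+0.17990)/0.95985 + 315.1 = 455.8534, v = 422.5·(-0.19954)/0.95985 + 221.0 = 133.1690
M1: Pc = R·M1+t = (+0.37856, -0.17922, +1.08934); u = 751.0·(+0.37856)/1.08934 + 315.1 = 576.0818, v = 422.5·(-0.17922)/1.08934 + 221.0 = 151.4901
M2: Pc = R·M2+t = (+0.33070, -0.38686, +1.19535); u = 751.0·(+0.33070)/1.19535 + 315.1 = 522.8707, v = 422.5·(-0.38686)/1.19535 + 221.0 = 84.2621
M3: Pc = R·M3+t = (+0.13204, -0.40718, +1.06586); u = 751.0·(+0.13204)/1.06586 + 315.1 = 408.1362, v = 422.5·(-0.40718)/1.06586 + 221.0 = 59.5964

c0=(455.85, 133.17) c1=(576.08, 151.49) c2=(522.87, 84.26) c3=(408.14, 59.60)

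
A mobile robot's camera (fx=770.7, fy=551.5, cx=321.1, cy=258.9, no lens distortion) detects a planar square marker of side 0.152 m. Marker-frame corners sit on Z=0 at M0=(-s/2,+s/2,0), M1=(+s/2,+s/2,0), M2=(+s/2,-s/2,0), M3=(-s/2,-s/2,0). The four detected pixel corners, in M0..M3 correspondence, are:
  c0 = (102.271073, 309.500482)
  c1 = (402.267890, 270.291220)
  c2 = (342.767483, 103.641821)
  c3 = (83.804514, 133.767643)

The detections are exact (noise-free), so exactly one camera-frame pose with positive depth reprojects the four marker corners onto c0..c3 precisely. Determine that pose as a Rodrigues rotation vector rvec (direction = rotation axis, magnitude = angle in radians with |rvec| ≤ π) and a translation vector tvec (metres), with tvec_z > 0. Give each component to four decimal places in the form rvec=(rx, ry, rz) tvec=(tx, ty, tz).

rvec=(-0.4292, -0.0233, -0.1887) tvec=(-0.0477, -0.0463, 0.4170)

Intrinsics K: fx=770.7, fy=551.5, cx=321.1, cy=258.9
Marker side s = 0.152 m; corners in marker frame (Z=0):
  M0 = (-0.0760, +0.0760, 0)
  M1 = (+0.0760, +0.0760, 0)
  M2 = (+0.0760, -0.0760, 0)
  M3 = (-0.0760, -0.0760, 0)
Detected image corners:
  c0 = (102.271073, 309.500482) px
  c1 = (402.267890, 270.291220) px
  c2 = (342.767483, 103.641821) px
  c3 = (83.804514, 133.767643) px
Planar DLT: solve 8×8 A·h = b for H (H[2,2]=1):
  H  [+1863.30416 +28.30696 +232.90111]
  H  [-195.34232 +924.32422 +197.68457]
  H  [+0.14925 -0.98675 +1.00000]
B = K⁻¹H; ‖b₁‖=2.398047, ‖b₂‖=2.398047; λ = 2/(‖b₁‖+‖b₂‖) = 0.417006, sign → tz>0 ⇒ λ=+0.417006
r₁ = λ·B[:,0] = (+0.98225,-0.17692,+0.06224); r₂ = λ·B[:,1] = (+0.18675,+0.89208,-0.41148)
r₃ = r₁×r₂ = (+0.01728,+0.41580,+0.90929); SVD([r₁ r₂ r₃]) → R = UVᵀ:
  R  [+0.98225 +0.18675 +0.01728]
  R  [-0.17692 +0.89208 +0.41580]
  R  [+0.06224 -0.41148 +0.90929]
t = (-0.04772, -0.04629, +0.41701) m
tr R = 2.783624; θ = arccos((tr R − 1)/2) = 0.469462 rad = 26.898°
axis k = ((R−Rᵀ)₃₂, (R−Rᵀ)₁₃, (R−Rᵀ)₂₁) / (2 sinθ) = (-0.914318, -0.049693, -0.401936)
rvec = θ·k = (-0.429237, -0.023329, -0.188694)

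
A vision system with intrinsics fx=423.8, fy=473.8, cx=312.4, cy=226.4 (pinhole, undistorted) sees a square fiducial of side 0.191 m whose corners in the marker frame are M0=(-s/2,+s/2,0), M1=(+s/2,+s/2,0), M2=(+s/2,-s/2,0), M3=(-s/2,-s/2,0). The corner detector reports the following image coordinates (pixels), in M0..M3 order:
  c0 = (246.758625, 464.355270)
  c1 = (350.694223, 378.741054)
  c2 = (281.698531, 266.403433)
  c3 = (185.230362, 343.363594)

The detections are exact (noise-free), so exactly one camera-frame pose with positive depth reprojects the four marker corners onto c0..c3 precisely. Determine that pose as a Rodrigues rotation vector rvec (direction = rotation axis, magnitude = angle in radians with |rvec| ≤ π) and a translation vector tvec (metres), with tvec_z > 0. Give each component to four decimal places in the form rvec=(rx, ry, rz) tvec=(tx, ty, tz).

Intrinsics K: fx=423.8, fy=473.8, cx=312.4, cy=226.4
Marker side s = 0.191 m; corners in marker frame (Z=0):
  M0 = (-0.0955, +0.0955, 0)
  M1 = (+0.0955, +0.0955, 0)
  M2 = (+0.0955, -0.0955, 0)
  M3 = (-0.0955, -0.0955, 0)
Detected image corners:
  c0 = (246.758625, 464.355270) px
  c1 = (350.694223, 378.741054) px
  c2 = (281.698531, 266.403433) px
  c3 = (185.230362, 343.363594) px
Planar DLT: solve 8×8 A·h = b for H (H[2,2]=1):
  H  [+545.11693 +224.12154 +265.10034]
  H  [-395.52122 +449.95888 +360.44042]
  H  [+0.08014 -0.44237 +1.00000]
B = K⁻¹H; ‖b₁‖=1.508201, ‖b₂‖=1.508201; λ = 2/(‖b₁‖+‖b₂‖) = 0.663041, sign → tz>0 ⇒ λ=+0.663041
r₁ = λ·B[:,0] = (+0.81367,-0.57889,+0.05314); r₂ = λ·B[:,1] = (+0.56685,+0.76983,-0.29331)
r₃ = r₁×r₂ = (+0.12889,+0.26878,+0.95454); SVD([r₁ r₂ r₃]) → R = UVᵀ:
  R  [+0.81367 +0.56685 +0.12889]
  R  [-0.57889 +0.76983 +0.26878]
  R  [+0.05314 -0.29331 +0.95454]
t = (-0.07400, +0.18758, +0.66304) m
tr R = 2.538046; θ = arccos((tr R − 1)/2) = 0.693485 rad = 39.734°
axis k = ((R−Rᵀ)₃₂, (R−Rᵀ)₁₃, (R−Rᵀ)₂₁) / (2 sinθ) = (-0.439672, +0.059252, -0.896202)
rvec = θ·k = (-0.304906, +0.041090, -0.621503)

rvec=(-0.3049, 0.0411, -0.6215) tvec=(-0.0740, 0.1876, 0.6630)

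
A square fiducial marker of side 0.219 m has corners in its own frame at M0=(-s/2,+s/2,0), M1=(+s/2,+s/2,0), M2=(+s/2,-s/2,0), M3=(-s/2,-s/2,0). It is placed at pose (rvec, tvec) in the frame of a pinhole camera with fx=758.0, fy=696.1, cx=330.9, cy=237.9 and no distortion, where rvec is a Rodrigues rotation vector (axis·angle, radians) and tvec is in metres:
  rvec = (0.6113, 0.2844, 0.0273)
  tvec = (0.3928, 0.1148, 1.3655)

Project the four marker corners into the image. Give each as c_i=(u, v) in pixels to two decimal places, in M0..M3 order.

c0=(483.97, 330.01) c1=(604.01, 345.55) c2=(623.12, 258.08) c3=(491.04, 244.75)

Intrinsics K: fx=758.0, fy=696.1, cx=330.9, cy=237.9
Marker side s = 0.219 m; corners in marker frame (Z=0):
  M0 = (-0.1095, +0.1095, 0)
  M1 = (+0.1095, +0.1095, 0)
  M2 = (+0.1095, -0.1095, 0)
  M3 = (-0.1095, -0.1095, 0)
rvec = (0.6113, 0.2844, 0.0273), |rvec| = θ = 0.67477 rad = 38.662°
Rodrigues: sinθ=0.62472, 1−cosθ=0.21915; R = I + sinθ·[k]× + (1−cosθ)·[k]×²:
    [+0.96071 +0.05840 +0.27134]
    [+0.10895 +0.81978 -0.56222]
    [-0.25527 +0.56969 +0.78121]
t = (0.3928, 0.1148, 1.3655) m
M0: Pc = R·M0+t = (+0.29400, +0.19264, +1.45583); u = 758.0·(+0.29400)/1.45583 + 330.9 = 483.9738, v = 696.1·(+0.19264)/1.45583 + 237.9 = 330.0078
M1: Pc = R·M1+t = (+0.50439, +0.21650, +1.39993); u = 758.0·(+0.50439)/1.39993 + 330.9 = 604.0066, v = 696.1·(+0.21650)/1.39993 + 237.9 = 345.5505
M2: Pc = R·M2+t = (+0.49160, +0.03696, +1.27517); u = 758.0·(+0.49160)/1.27517 + 330.9 = 623.1245, v = 696.1·(+0.03696)/1.27517 + 237.9 = 258.0785
M3: Pc = R·M3+t = (+0.28121, +0.01310, +1.33107); u = 758.0·(+0.28121)/1.33107 + 330.9 = 491.0379, v = 696.1·(+0.01310)/1.33107 + 237.9 = 244.7527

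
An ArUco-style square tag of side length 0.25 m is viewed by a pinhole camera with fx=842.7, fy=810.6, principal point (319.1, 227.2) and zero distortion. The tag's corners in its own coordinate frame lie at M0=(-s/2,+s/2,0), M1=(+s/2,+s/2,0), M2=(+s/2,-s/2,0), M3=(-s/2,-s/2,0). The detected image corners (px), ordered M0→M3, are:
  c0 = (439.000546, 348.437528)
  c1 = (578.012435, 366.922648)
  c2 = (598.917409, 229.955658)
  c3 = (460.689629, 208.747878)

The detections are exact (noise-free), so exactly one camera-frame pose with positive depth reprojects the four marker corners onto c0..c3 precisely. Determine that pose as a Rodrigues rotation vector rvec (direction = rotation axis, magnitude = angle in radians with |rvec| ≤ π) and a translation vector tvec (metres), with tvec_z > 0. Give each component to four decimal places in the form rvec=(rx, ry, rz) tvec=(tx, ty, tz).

Intrinsics K: fx=842.7, fy=810.6, cx=319.1, cy=227.2
Marker side s = 0.25 m; corners in marker frame (Z=0):
  M0 = (-0.1250, +0.1250, 0)
  M1 = (+0.1250, +0.1250, 0)
  M2 = (+0.1250, -0.1250, 0)
  M3 = (-0.1250, -0.1250, 0)
Detected image corners:
  c0 = (439.000546, 348.437528) px
  c1 = (578.012435, 366.922648) px
  c2 = (598.917409, 229.955658) px
  c3 = (460.689629, 208.747878) px
Planar DLT: solve 8×8 A·h = b for H (H[2,2]=1):
  H  [+596.11802 -90.52136 +519.86363]
  H  [+102.53427 +550.28604 +288.52634]
  H  [+0.08021 -0.01030 +1.00000]
B = K⁻¹H; ‖b₁‖=0.689642, ‖b₂‖=0.689642; λ = 2/(‖b₁‖+‖b₂‖) = 1.450028, sign → tz>0 ⇒ λ=+1.450028
r₁ = λ·B[:,0] = (+0.98170,+0.15082,+0.11630); r₂ = λ·B[:,1] = (-0.15010,+0.98856,-0.01494)
r₃ = r₁×r₂ = (-0.11723,-0.00279,+0.99310); SVD([r₁ r₂ r₃]) → R = UVᵀ:
  R  [+0.98170 -0.15010 -0.11723]
  R  [+0.15082 +0.98856 -0.00279]
  R  [+0.11630 -0.01494 +0.99310]
t = (+0.34545, +0.10970, +1.45003) m
tr R = 2.963355; θ = arccos((tr R − 1)/2) = 0.191723 rad = 10.985°
axis k = ((R−Rᵀ)₃₂, (R−Rᵀ)₁₃, (R−Rᵀ)₂₁) / (2 sinθ) = (-0.031878, -0.612783, +0.789608)
rvec = θ·k = (-0.006112, -0.117484, +0.151386)

rvec=(-0.0061, -0.1175, 0.1514) tvec=(0.3455, 0.1097, 1.4500)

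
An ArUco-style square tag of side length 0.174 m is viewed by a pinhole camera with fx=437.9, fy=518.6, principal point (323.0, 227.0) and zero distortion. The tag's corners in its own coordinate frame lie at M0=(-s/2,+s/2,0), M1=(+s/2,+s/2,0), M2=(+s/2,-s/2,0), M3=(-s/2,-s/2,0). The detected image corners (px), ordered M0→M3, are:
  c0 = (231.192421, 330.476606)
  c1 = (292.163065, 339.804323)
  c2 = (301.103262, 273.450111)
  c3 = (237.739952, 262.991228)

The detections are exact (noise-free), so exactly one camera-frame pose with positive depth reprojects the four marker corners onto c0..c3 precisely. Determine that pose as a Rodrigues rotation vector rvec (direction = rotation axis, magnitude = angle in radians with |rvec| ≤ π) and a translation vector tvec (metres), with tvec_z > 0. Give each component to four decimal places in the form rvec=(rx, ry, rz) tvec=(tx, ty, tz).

rvec=(0.2896, -0.0560, 0.1559) tvec=(-0.1600, 0.1776, 1.2219)

Intrinsics K: fx=437.9, fy=518.6, cx=323.0, cy=227.0
Marker side s = 0.174 m; corners in marker frame (Z=0):
  M0 = (-0.0870, +0.0870, 0)
  M1 = (+0.0870, +0.0870, 0)
  M2 = (+0.0870, -0.0870, 0)
  M3 = (-0.0870, -0.0870, 0)
Detected image corners:
  c0 = (231.192421, 330.476606) px
  c1 = (292.163065, 339.804323) px
  c2 = (301.103262, 273.450111) px
  c3 = (237.739952, 262.991228) px
Planar DLT: solve 8×8 A·h = b for H (H[2,2]=1):
  H  [+373.94823 +16.28831 +265.64363]
  H  [+75.88338 +453.68649 +302.37464]
  H  [+0.06328 +0.22908 +1.00000]
B = K⁻¹H; ‖b₁‖=0.818402, ‖b₂‖=0.818402; λ = 2/(‖b₁‖+‖b₂‖) = 1.221894, sign → tz>0 ⇒ λ=+1.221894
r₁ = λ·B[:,0] = (+0.98641,+0.14495,+0.07732); r₂ = λ·B[:,1] = (-0.16101,+0.94643,+0.27991)
r₃ = r₁×r₂ = (-0.03261,-0.28855,+0.95691); SVD([r₁ r₂ r₃]) → R = UVᵀ:
  R  [+0.98641 -0.16101 -0.03261]
  R  [+0.14495 +0.94643 -0.28855]
  R  [+0.07732 +0.27991 +0.95691]
t = (-0.16004, +0.17759, +1.22189) m
tr R = 2.889751; θ = arccos((tr R − 1)/2) = 0.333583 rad = 19.113°
axis k = ((R−Rᵀ)₃₂, (R−Rᵀ)₁₃, (R−Rᵀ)₂₁) / (2 sinθ) = (+0.868063, -0.167863, +0.467213)
rvec = θ·k = (+0.289571, -0.055996, +0.155854)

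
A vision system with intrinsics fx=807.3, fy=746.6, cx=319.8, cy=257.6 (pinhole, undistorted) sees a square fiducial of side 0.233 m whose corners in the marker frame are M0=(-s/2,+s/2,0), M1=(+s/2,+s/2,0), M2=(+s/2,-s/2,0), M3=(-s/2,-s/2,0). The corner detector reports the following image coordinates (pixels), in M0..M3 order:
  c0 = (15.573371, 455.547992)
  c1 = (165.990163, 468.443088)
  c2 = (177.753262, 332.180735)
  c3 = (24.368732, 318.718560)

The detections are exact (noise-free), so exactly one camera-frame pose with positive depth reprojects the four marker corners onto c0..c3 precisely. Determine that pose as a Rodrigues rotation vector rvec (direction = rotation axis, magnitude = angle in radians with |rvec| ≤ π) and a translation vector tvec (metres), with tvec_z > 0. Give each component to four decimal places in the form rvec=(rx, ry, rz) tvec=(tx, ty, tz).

Intrinsics K: fx=807.3, fy=746.6, cx=319.8, cy=257.6
Marker side s = 0.233 m; corners in marker frame (Z=0):
  M0 = (-0.1165, +0.1165, 0)
  M1 = (+0.1165, +0.1165, 0)
  M2 = (+0.1165, -0.1165, 0)
  M3 = (-0.1165, -0.1165, 0)
Detected image corners:
  c0 = (15.573371, 455.547992) px
  c1 = (165.990163, 468.443088) px
  c2 = (177.753262, 332.180735) px
  c3 = (24.368732, 318.718560) px
Planar DLT: solve 8×8 A·h = b for H (H[2,2]=1):
  H  [+652.79885 -36.01815 +95.95633]
  H  [+60.35526 +619.30426 +394.40216]
  H  [+0.00967 +0.08451 +1.00000]
B = K⁻¹H; ‖b₁‖=0.808571, ‖b₂‖=0.808571; λ = 2/(‖b₁‖+‖b₂‖) = 1.236749, sign → tz>0 ⇒ λ=+1.236749
r₁ = λ·B[:,0] = (+0.99532,+0.09585,+0.01196); r₂ = λ·B[:,1] = (-0.09658,+0.98982,+0.10451)
r₃ = r₁×r₂ = (-0.00182,-0.10518,+0.99445); SVD([r₁ r₂ r₃]) → R = UVᵀ:
  R  [+0.99532 -0.09658 -0.00182]
  R  [+0.09585 +0.98982 -0.10518]
  R  [+0.01196 +0.10451 +0.99445]
t = (-0.34292, +0.22661, +1.23675) m
tr R = 2.979598; θ = arccos((tr R − 1)/2) = 0.142956 rad = 8.191°
axis k = ((R−Rᵀ)₃₂, (R−Rᵀ)₁₃, (R−Rᵀ)₂₁) / (2 sinθ) = (+0.735914, -0.048342, +0.675347)
rvec = θ·k = (+0.105203, -0.006911, +0.096545)

rvec=(0.1052, -0.0069, 0.0965) tvec=(-0.3429, 0.2266, 1.2367)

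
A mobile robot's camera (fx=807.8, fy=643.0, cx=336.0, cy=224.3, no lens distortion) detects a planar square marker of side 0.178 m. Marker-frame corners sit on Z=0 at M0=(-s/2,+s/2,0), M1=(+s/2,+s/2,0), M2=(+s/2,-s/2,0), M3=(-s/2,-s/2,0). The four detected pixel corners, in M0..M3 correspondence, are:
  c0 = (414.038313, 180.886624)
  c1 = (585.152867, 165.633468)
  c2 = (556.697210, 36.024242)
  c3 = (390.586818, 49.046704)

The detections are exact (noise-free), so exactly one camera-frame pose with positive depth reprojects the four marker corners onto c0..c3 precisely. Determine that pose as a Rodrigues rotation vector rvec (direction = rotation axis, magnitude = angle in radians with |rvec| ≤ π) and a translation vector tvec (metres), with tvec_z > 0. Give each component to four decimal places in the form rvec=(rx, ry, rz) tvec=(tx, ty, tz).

Intrinsics K: fx=807.8, fy=643.0, cx=336.0, cy=224.3
Marker side s = 0.178 m; corners in marker frame (Z=0):
  M0 = (-0.0890, +0.0890, 0)
  M1 = (+0.0890, +0.0890, 0)
  M2 = (+0.0890, -0.0890, 0)
  M3 = (-0.0890, -0.0890, 0)
Detected image corners:
  c0 = (414.038313, 180.886624) px
  c1 = (585.152867, 165.633468) px
  c2 = (556.697210, 36.024242) px
  c3 = (390.586818, 49.046704) px
Planar DLT: solve 8×8 A·h = b for H (H[2,2]=1):
  H  [+984.29281 +59.03249 +486.98707]
  H  [-71.06579 +715.10340 +106.81111]
  H  [+0.07656 -0.17852 +1.00000]
B = K⁻¹H; ‖b₁‖=1.197001, ‖b₂‖=1.197001; λ = 2/(‖b₁‖+‖b₂‖) = 0.835421, sign → tz>0 ⇒ λ=+0.835421
r₁ = λ·B[:,0] = (+0.99135,-0.11464,+0.06396); r₂ = λ·B[:,1] = (+0.12308,+0.98113,-0.14914)
r₃ = r₁×r₂ = (-0.04565,+0.15572,+0.98675); SVD([r₁ r₂ r₃]) → R = UVᵀ:
  R  [+0.99135 +0.12308 -0.04565]
  R  [-0.11464 +0.98113 +0.15572]
  R  [+0.06396 -0.14914 +0.98675]
t = (+0.15615, -0.15265, +0.83542) m
tr R = 2.959218; θ = arccos((tr R − 1)/2) = 0.202291 rad = 11.590°
axis k = ((R−Rᵀ)₃₂, (R−Rᵀ)₁₃, (R−Rᵀ)₂₁) / (2 sinθ) = (-0.758671, -0.272786, -0.591613)
rvec = θ·k = (-0.153473, -0.055182, -0.119678)

rvec=(-0.1535, -0.0552, -0.1197) tvec=(0.1561, -0.1526, 0.8354)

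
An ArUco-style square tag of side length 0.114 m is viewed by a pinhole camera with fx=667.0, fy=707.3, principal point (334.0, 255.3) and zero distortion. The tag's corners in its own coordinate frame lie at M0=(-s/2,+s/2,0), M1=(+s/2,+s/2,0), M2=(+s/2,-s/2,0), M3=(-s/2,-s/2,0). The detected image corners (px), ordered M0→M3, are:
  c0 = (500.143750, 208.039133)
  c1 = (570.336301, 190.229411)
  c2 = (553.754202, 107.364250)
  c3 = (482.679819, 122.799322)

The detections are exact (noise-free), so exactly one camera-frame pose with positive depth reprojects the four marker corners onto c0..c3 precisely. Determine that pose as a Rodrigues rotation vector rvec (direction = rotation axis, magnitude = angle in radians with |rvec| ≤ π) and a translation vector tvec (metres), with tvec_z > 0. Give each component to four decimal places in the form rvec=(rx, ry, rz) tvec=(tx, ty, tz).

Intrinsics K: fx=667.0, fy=707.3, cx=334.0, cy=255.3
Marker side s = 0.114 m; corners in marker frame (Z=0):
  M0 = (-0.0570, +0.0570, 0)
  M1 = (+0.0570, +0.0570, 0)
  M2 = (+0.0570, -0.0570, 0)
  M3 = (-0.0570, -0.0570, 0)
Detected image corners:
  c0 = (500.143750, 208.039133) px
  c1 = (570.336301, 190.229411) px
  c2 = (553.754202, 107.364250) px
  c3 = (482.679819, 122.799322) px
Planar DLT: solve 8×8 A·h = b for H (H[2,2]=1):
  H  [+755.06781 +174.29933 +527.26938]
  H  [-105.42698 +744.61594 +157.10001]
  H  [+0.25722 +0.04752 +1.00000]
B = K⁻¹H; ‖b₁‖=1.063557, ‖b₂‖=1.063557; λ = 2/(‖b₁‖+‖b₂‖) = 0.940241, sign → tz>0 ⇒ λ=+0.940241
r₁ = λ·B[:,0] = (+0.94328,-0.22744,+0.24185); r₂ = λ·B[:,1] = (+0.22333,+0.97372,+0.04468)
r₃ = r₁×r₂ = (-0.24566,+0.01186,+0.96928); SVD([r₁ r₂ r₃]) → R = UVᵀ:
  R  [+0.94328 +0.22333 -0.24566]
  R  [-0.22744 +0.97372 +0.01186]
  R  [+0.24185 +0.04468 +0.96928]
t = (+0.27244, -0.13054, +0.94024) m
tr R = 2.886283; θ = arccos((tr R − 1)/2) = 0.338839 rad = 19.414°
axis k = ((R−Rᵀ)₃₂, (R−Rᵀ)₁₃, (R−Rᵀ)₂₁) / (2 sinθ) = (+0.049367, -0.733335, -0.678073)
rvec = θ·k = (+0.016727, -0.248482, -0.229757)

rvec=(0.0167, -0.2485, -0.2298) tvec=(0.2724, -0.1305, 0.9402)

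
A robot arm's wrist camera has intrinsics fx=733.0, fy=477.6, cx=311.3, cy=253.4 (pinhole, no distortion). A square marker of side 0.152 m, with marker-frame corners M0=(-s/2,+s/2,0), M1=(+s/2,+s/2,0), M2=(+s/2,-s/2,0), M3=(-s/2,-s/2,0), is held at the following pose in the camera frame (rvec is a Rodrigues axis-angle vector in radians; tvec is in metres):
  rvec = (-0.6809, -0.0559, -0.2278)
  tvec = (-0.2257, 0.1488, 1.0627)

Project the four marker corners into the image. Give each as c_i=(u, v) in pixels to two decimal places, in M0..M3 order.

Intrinsics K: fx=733.0, fy=477.6, cx=311.3, cy=253.4
Marker side s = 0.152 m; corners in marker frame (Z=0):
  M0 = (-0.0760, +0.0760, 0)
  M1 = (+0.0760, +0.0760, 0)
  M2 = (+0.0760, -0.0760, 0)
  M3 = (-0.0760, -0.0760, 0)
rvec = (-0.6809, -0.0559, -0.2278), |rvec| = θ = 0.72017 rad = 41.263°
Rodrigues: sinθ=0.65951, 1−cosθ=0.24831; R = I + sinθ·[k]× + (1−cosθ)·[k]×²:
    [+0.97366 +0.22684 +0.02307]
    [-0.19039 +0.75319 +0.62965]
    [+0.12545 -0.61745 +0.77654]
t = (-0.2257, 0.1488, 1.0627) m
M0: Pc = R·M0+t = (-0.28246, +0.22051, +1.00624); u = 733.0·(-0.28246)/1.00624 + 311.3 = 105.5416, v = 477.6·(+0.22051)/1.00624 + 253.4 = 358.0636
M1: Pc = R·M1+t = (-0.13446, +0.19157, +1.02531); u = 733.0·(-0.13446)/1.02531 + 311.3 = 215.1719, v = 477.6·(+0.19157)/1.02531 + 253.4 = 342.6368
M2: Pc = R·M2+t = (-0.16894, +0.07709, +1.11916); u = 733.0·(-0.16894)/1.11916 + 311.3 = 200.6510, v = 477.6·(+0.07709)/1.11916 + 253.4 = 286.2971
M3: Pc = R·M3+t = (-0.31694, +0.10603, +1.10009); u = 733.0·(-0.31694)/1.10009 + 311.3 = 100.1220, v = 477.6·(+0.10603)/1.10009 + 253.4 = 299.4312

c0=(105.54, 358.06) c1=(215.17, 342.64) c2=(200.65, 286.30) c3=(100.12, 299.43)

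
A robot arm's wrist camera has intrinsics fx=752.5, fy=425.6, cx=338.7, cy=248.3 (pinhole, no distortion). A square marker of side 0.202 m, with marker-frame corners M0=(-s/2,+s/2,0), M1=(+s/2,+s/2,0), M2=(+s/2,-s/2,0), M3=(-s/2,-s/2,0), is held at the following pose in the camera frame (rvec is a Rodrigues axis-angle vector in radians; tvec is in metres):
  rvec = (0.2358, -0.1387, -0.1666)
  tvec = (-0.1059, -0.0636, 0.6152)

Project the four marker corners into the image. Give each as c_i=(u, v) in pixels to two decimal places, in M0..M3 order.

Intrinsics K: fx=752.5, fy=425.6, cx=338.7, cy=248.3
Marker side s = 0.202 m; corners in marker frame (Z=0):
  M0 = (-0.1010, +0.1010, 0)
  M1 = (+0.1010, +0.1010, 0)
  M2 = (+0.1010, -0.1010, 0)
  M3 = (-0.1010, -0.1010, 0)
rvec = (0.2358, -0.1387, -0.1666), |rvec| = θ = 0.32030 rad = 18.352°
Rodrigues: sinθ=0.31486, 1−cosθ=0.05086; R = I + sinθ·[k]× + (1−cosθ)·[k]×²:
    [+0.97670 +0.14755 -0.15582]
    [-0.17998 +0.95868 -0.22033]
    [+0.11687 +0.24324 +0.96290]
t = (-0.1059, -0.0636, 0.6152) m
M0: Pc = R·M0+t = (-0.18964, +0.05140, +0.62796); u = 752.5·(-0.18964)/0.62796 + 338.7 = 111.4461, v = 425.6·(+0.05140)/0.62796 + 248.3 = 283.1390
M1: Pc = R·M1+t = (+0.00765, +0.01505, +0.65157); u = 752.5·(+0.00765)/0.65157 + 338.7 = 347.5348, v = 425.6·(+0.01505)/0.65157 + 248.3 = 258.1295
M2: Pc = R·M2+t = (-0.02216, -0.17860, +0.60244); u = 752.5·(-0.02216)/0.60244 + 338.7 = 311.0254, v = 425.6·(-0.17860)/0.60244 + 248.3 = 122.1223
M3: Pc = R·M3+t = (-0.21945, -0.14225, +0.57883); u = 752.5·(-0.21945)/0.57883 + 338.7 = 53.4067, v = 425.6·(-0.14225)/0.57883 + 248.3 = 143.7079

c0=(111.45, 283.14) c1=(347.53, 258.13) c2=(311.03, 122.12) c3=(53.41, 143.71)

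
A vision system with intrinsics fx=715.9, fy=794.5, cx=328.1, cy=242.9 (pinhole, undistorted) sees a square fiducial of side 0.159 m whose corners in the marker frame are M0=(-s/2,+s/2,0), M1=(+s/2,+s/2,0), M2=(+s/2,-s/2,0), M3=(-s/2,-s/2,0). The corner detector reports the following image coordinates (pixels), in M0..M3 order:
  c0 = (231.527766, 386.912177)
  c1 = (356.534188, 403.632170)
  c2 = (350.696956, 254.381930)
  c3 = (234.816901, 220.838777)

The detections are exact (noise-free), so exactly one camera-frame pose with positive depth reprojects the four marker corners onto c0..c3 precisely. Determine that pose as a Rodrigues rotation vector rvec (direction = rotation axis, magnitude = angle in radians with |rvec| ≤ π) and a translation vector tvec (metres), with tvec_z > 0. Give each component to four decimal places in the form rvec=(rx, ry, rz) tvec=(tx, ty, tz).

rvec=(-0.3792, -0.6591, 0.0998) tvec=(-0.0336, 0.0693, 0.7728)

Intrinsics K: fx=715.9, fy=794.5, cx=328.1, cy=242.9
Marker side s = 0.159 m; corners in marker frame (Z=0):
  M0 = (-0.0795, +0.0795, 0)
  M1 = (+0.0795, +0.0795, 0)
  M2 = (+0.0795, -0.0795, 0)
  M3 = (-0.0795, -0.0795, 0)
Detected image corners:
  c0 = (231.527766, 386.912177) px
  c1 = (356.534188, 403.632170) px
  c2 = (350.696956, 254.381930) px
  c3 = (234.816901, 220.838777) px
Planar DLT: solve 8×8 A·h = b for H (H[2,2]=1):
  H  [+975.95221 -132.42226 +296.95209]
  H  [+396.89755 +835.12810 +314.15258]
  H  [+0.74832 -0.48448 +1.00000]
B = K⁻¹H; ‖b₁‖=1.293948, ‖b₂‖=1.293948; λ = 2/(‖b₁‖+‖b₂‖) = 0.772828, sign → tz>0 ⇒ λ=+0.772828
r₁ = λ·B[:,0] = (+0.78851,+0.20926,+0.57832); r₂ = λ·B[:,1] = (+0.02864,+0.92682,-0.37442)
r₃ = r₁×r₂ = (-0.61435,+0.31180,+0.72481); SVD([r₁ r₂ r₃]) → R = UVᵀ:
  R  [+0.78851 +0.02864 -0.61435]
  R  [+0.20926 +0.92682 +0.31180]
  R  [+0.57832 -0.37442 +0.72481]
t = (-0.03362, +0.06931, +0.77283) m
tr R = 2.440142; θ = arccos((tr R − 1)/2) = 0.766892 rad = 43.940°
axis k = ((R−Rᵀ)₃₂, (R−Rᵀ)₁₃, (R−Rᵀ)₂₁) / (2 sinθ) = (-0.494463, -0.859400, +0.130147)
rvec = θ·k = (-0.379199, -0.659067, +0.099808)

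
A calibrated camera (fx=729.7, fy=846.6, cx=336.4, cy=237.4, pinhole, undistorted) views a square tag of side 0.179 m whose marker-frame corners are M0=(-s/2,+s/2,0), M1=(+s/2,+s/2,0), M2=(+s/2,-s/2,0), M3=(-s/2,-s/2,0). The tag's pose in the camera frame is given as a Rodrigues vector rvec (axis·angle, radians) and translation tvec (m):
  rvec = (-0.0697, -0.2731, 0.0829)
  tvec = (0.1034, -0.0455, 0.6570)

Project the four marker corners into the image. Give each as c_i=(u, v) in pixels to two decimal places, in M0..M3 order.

c0=(349.28, 285.17) c1=(534.42, 302.29) c2=(544.02, 81.96) c3=(363.73, 48.81)

Intrinsics K: fx=729.7, fy=846.6, cx=336.4, cy=237.4
Marker side s = 0.179 m; corners in marker frame (Z=0):
  M0 = (-0.0895, +0.0895, 0)
  M1 = (+0.0895, +0.0895, 0)
  M2 = (+0.0895, -0.0895, 0)
  M3 = (-0.0895, -0.0895, 0)
rvec = (-0.0697, -0.2731, 0.0829), |rvec| = θ = 0.29379 rad = 16.833°
Rodrigues: sinθ=0.28958, 1−cosθ=0.04285; R = I + sinθ·[k]× + (1−cosθ)·[k]×²:
    [+0.95956 -0.07226 -0.27206]
    [+0.09116 +0.99418 +0.05746]
    [+0.26632 -0.07994 +0.96056]
t = (0.1034, -0.0455, 0.6570) m
M0: Pc = R·M0+t = (+0.01105, +0.03532, +0.62601); u = 729.7·(+0.01105)/0.62601 + 336.4 = 349.2820, v = 846.6·(+0.03532)/0.62601 + 237.4 = 285.1657
M1: Pc = R·M1+t = (+0.18281, +0.05164, +0.67368); u = 729.7·(+0.18281)/0.67368 + 336.4 = 534.4150, v = 846.6·(+0.05164)/0.67368 + 237.4 = 302.2921
M2: Pc = R·M2+t = (+0.19575, -0.12632, +0.68799); u = 729.7·(+0.19575)/0.68799 + 336.4 = 544.0159, v = 846.6·(-0.12632)/0.68799 + 237.4 = 81.9583
M3: Pc = R·M3+t = (+0.02399, -0.14264, +0.64032); u = 729.7·(+0.02399)/0.64032 + 336.4 = 363.7348, v = 846.6·(-0.14264)/0.64032 + 237.4 = 48.8109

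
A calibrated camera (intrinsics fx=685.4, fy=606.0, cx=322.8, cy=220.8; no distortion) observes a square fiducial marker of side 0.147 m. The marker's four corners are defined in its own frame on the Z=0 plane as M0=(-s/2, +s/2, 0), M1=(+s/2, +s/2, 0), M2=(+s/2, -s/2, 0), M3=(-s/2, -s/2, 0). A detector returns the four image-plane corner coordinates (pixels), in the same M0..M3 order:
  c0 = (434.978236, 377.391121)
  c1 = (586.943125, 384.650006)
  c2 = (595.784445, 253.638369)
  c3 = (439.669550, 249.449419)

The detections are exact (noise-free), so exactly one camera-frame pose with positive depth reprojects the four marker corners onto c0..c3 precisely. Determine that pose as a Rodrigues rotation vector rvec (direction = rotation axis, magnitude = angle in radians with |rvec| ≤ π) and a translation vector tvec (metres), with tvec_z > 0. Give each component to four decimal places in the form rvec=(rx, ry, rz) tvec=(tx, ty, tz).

Intrinsics K: fx=685.4, fy=606.0, cx=322.8, cy=220.8
Marker side s = 0.147 m; corners in marker frame (Z=0):
  M0 = (-0.0735, +0.0735, 0)
  M1 = (+0.0735, +0.0735, 0)
  M2 = (+0.0735, -0.0735, 0)
  M3 = (-0.0735, -0.0735, 0)
Detected image corners:
  c0 = (434.978236, 377.391121) px
  c1 = (586.943125, 384.650006) px
  c2 = (595.784445, 253.638369) px
  c3 = (439.669550, 249.449419) px
Planar DLT: solve 8×8 A·h = b for H (H[2,2]=1):
  H  [+960.74858 +44.59156 +513.34302]
  H  [-14.40023 +936.28101 +317.08339]
  H  [-0.16907 +0.17585 +1.00000]
B = K⁻¹H; ‖b₁‖=1.491456, ‖b₂‖=1.491457; λ = 2/(‖b₁‖+‖b₂‖) = 0.670486, sign → tz>0 ⇒ λ=+0.670486
r₁ = λ·B[:,0] = (+0.99323,+0.02537,-0.11336); r₂ = λ·B[:,1] = (-0.01191,+0.99295,+0.11790)
r₃ = r₁×r₂ = (+0.11555,-0.11575,+0.98653); SVD([r₁ r₂ r₃]) → R = UVᵀ:
  R  [+0.99323 -0.01191 +0.11555]
  R  [+0.02537 +0.99295 -0.11575]
  R  [-0.11336 +0.11790 +0.98653]
t = (+0.18640, +0.10653, +0.67049) m
tr R = 2.972718; θ = arccos((tr R − 1)/2) = 0.165361 rad = 9.475°
axis k = ((R−Rᵀ)₃₂, (R−Rᵀ)₁₃, (R−Rᵀ)₂₁) / (2 sinθ) = (+0.709734, +0.695311, +0.113229)
rvec = θ·k = (+0.117363, +0.114978, +0.018724)

rvec=(0.1174, 0.1150, 0.0187) tvec=(0.1864, 0.1065, 0.6705)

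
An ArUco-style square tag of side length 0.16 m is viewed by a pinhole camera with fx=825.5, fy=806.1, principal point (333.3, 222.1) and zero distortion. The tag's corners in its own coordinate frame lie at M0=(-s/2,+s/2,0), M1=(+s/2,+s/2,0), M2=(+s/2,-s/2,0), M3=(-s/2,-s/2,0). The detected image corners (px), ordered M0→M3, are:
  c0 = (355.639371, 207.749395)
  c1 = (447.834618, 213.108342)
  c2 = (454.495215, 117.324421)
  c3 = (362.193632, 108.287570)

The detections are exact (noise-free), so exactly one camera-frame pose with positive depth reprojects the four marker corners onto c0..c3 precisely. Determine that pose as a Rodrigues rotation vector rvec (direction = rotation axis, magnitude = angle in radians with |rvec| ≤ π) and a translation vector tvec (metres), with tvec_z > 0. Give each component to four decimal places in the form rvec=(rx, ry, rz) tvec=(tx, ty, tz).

rvec=(0.0413, -0.3130, 0.0579) tvec=(0.1162, -0.0989, 1.3214)

Intrinsics K: fx=825.5, fy=806.1, cx=333.3, cy=222.1
Marker side s = 0.16 m; corners in marker frame (Z=0):
  M0 = (-0.0800, +0.0800, 0)
  M1 = (+0.0800, +0.0800, 0)
  M2 = (+0.0800, -0.0800, 0)
  M3 = (-0.0800, -0.0800, 0)
Detected image corners:
  c0 = (355.639371, 207.749395) px
  c1 = (447.834618, 213.108342) px
  c2 = (454.495215, 117.324421) px
  c3 = (362.193632, 108.287570) px
Planar DLT: solve 8×8 A·h = b for H (H[2,2]=1):
  H  [+671.21035 -31.60450 +405.89672]
  H  [+82.73500 +613.79778 +161.77822]
  H  [+0.23370 +0.02394 +1.00000]
B = K⁻¹H; ‖b₁‖=0.756745, ‖b₂‖=0.756745; λ = 2/(‖b₁‖+‖b₂‖) = 1.321450, sign → tz>0 ⇒ λ=+1.321450
r₁ = λ·B[:,0] = (+0.94978,+0.05054,+0.30882); r₂ = λ·B[:,1] = (-0.06337,+0.99749,+0.03164)
r₃ = r₁×r₂ = (-0.30645,-0.04962,+0.95059); SVD([r₁ r₂ r₃]) → R = UVᵀ:
  R  [+0.94978 -0.06337 -0.30645]
  R  [+0.05054 +0.99749 -0.04962]
  R  [+0.30882 +0.03164 +0.95059]
t = (+0.11621, -0.09889, +1.32145) m
tr R = 2.897857; θ = arccos((tr R − 1)/2) = 0.320975 rad = 18.390°
axis k = ((R−Rᵀ)₃₂, (R−Rᵀ)₁₃, (R−Rᵀ)₂₁) / (2 sinθ) = (+0.128784, -0.975103, +0.180523)
rvec = θ·k = (+0.041337, -0.312983, +0.057943)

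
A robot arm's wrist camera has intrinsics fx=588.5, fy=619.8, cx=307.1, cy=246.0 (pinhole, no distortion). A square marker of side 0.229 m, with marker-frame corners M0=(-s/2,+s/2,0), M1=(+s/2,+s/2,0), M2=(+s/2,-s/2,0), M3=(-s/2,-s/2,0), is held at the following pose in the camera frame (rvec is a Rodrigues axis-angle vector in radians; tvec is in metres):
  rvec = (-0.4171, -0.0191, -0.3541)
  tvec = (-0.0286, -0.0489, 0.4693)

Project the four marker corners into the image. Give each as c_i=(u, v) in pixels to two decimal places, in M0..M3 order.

c0=(169.08, 376.25) c1=(466.72, 261.38) c2=(351.84, 27.70) c3=(102.68, 112.47)

Intrinsics K: fx=588.5, fy=619.8, cx=307.1, cy=246.0
Marker side s = 0.229 m; corners in marker frame (Z=0):
  M0 = (-0.1145, +0.1145, 0)
  M1 = (+0.1145, +0.1145, 0)
  M2 = (+0.1145, -0.1145, 0)
  M3 = (-0.1145, -0.1145, 0)
rvec = (-0.4171, -0.0191, -0.3541), |rvec| = θ = 0.54747 rad = 31.368°
Rodrigues: sinθ=0.52053, 1−cosθ=0.14616; R = I + sinθ·[k]× + (1−cosθ)·[k]×²:
    [+0.93868 +0.34056 +0.05386]
    [-0.33279 +0.85402 +0.39987]
    [+0.09018 -0.39328 +0.91499]
t = (-0.0286, -0.0489, 0.4693) m
M0: Pc = R·M0+t = (-0.09708, +0.08699, +0.41394); u = 588.5·(-0.09708)/0.41394 + 307.1 = 169.0757, v = 619.8·(+0.08699)/0.41394 + 246.0 = 376.2503
M1: Pc = R·M1+t = (+0.11787, +0.01078, +0.43460); u = 588.5·(+0.11787)/0.43460 + 307.1 = 466.7153, v = 619.8·(+0.01078)/0.43460 + 246.0 = 261.3755
M2: Pc = R·M2+t = (+0.03988, -0.18479, +0.52466); u = 588.5·(+0.03988)/0.52466 + 307.1 = 351.8382, v = 619.8·(-0.18479)/0.52466 + 246.0 = 27.6992
M3: Pc = R·M3+t = (-0.17507, -0.10858, +0.50400); u = 588.5·(-0.17507)/0.50400 + 307.1 = 102.6765, v = 619.8·(-0.10858)/0.50400 + 246.0 = 112.4723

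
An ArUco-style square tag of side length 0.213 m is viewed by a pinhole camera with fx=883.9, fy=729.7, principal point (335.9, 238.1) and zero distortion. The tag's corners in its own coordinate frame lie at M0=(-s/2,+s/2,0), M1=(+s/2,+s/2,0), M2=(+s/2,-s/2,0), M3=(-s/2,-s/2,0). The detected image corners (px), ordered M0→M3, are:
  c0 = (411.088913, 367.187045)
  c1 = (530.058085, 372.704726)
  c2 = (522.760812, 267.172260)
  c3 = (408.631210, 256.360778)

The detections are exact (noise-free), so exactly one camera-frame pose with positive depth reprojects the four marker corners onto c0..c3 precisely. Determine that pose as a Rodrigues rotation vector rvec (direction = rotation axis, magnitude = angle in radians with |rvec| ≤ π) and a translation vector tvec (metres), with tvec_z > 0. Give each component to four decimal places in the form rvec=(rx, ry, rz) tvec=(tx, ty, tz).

Intrinsics K: fx=883.9, fy=729.7, cx=335.9, cy=238.1
Marker side s = 0.213 m; corners in marker frame (Z=0):
  M0 = (-0.1065, +0.1065, 0)
  M1 = (+0.1065, +0.1065, 0)
  M2 = (+0.1065, -0.1065, 0)
  M3 = (-0.1065, -0.1065, 0)
Detected image corners:
  c0 = (411.088913, 367.187045) px
  c1 = (530.058085, 372.704726) px
  c2 = (522.760812, 267.172260) px
  c3 = (408.631210, 256.360778) px
Planar DLT: solve 8×8 A·h = b for H (H[2,2]=1):
  H  [+661.73329 -72.87022 +469.60343]
  H  [+116.06082 +442.74295 +314.78070]
  H  [+0.24523 -0.20521 +1.00000]
B = K⁻¹H; ‖b₁‖=0.704281, ‖b₂‖=0.704281; λ = 2/(‖b₁‖+‖b₂‖) = 1.419889, sign → tz>0 ⇒ λ=+1.419889
r₁ = λ·B[:,0] = (+0.93068,+0.11222,+0.34820); r₂ = λ·B[:,1] = (-0.00633,+0.95659,-0.29138)
r₃ = r₁×r₂ = (-0.36578,+0.26897,+0.89099); SVD([r₁ r₂ r₃]) → R = UVᵀ:
  R  [+0.93068 -0.00633 -0.36578]
  R  [+0.11222 +0.95659 +0.26897]
  R  [+0.34820 -0.29138 +0.89099]
t = (+0.21478, +0.14921, +1.41989) m
tr R = 2.778253; θ = arccos((tr R − 1)/2) = 0.475364 rad = 27.236°
axis k = ((R−Rᵀ)₃₂, (R−Rᵀ)₁₃, (R−Rᵀ)₂₁) / (2 sinθ) = (-0.612186, -0.780035, +0.129516)
rvec = θ·k = (-0.291011, -0.370800, +0.061567)

rvec=(-0.2910, -0.3708, 0.0616) tvec=(0.2148, 0.1492, 1.4199)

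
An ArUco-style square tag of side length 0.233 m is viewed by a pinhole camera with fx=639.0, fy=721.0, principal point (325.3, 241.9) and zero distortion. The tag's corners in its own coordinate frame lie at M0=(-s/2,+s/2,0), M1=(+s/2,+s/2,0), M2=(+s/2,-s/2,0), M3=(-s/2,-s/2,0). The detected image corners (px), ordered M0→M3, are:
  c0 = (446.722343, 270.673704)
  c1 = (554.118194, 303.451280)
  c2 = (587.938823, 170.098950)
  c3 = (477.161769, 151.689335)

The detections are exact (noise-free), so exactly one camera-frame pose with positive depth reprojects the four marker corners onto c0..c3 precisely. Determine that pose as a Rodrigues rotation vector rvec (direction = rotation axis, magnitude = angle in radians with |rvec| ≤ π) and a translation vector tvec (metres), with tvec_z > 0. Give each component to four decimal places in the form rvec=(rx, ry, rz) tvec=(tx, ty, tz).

rvec=(-0.1081, 0.6673, 0.2683) tvec=(0.3774, -0.0333, 1.2819)

Intrinsics K: fx=639.0, fy=721.0, cx=325.3, cy=241.9
Marker side s = 0.233 m; corners in marker frame (Z=0):
  M0 = (-0.1165, +0.1165, 0)
  M1 = (+0.1165, +0.1165, 0)
  M2 = (+0.1165, -0.1165, 0)
  M3 = (-0.1165, -0.1165, 0)
Detected image corners:
  c0 = (446.722343, 270.673704) px
  c1 = (554.118194, 303.451280) px
  c2 = (587.938823, 170.098950) px
  c3 = (477.161769, 151.689335) px
Planar DLT: solve 8×8 A·h = b for H (H[2,2]=1):
  H  [+216.83787 -142.81135 +513.41220]
  H  [+0.80529 +537.43748 +223.17701]
  H  [-0.48666 -0.01031 +1.00000]
B = K⁻¹H; ‖b₁‖=0.780087, ‖b₂‖=0.780087; λ = 2/(‖b₁‖+‖b₂‖) = 1.281909, sign → tz>0 ⇒ λ=+1.281909
r₁ = λ·B[:,0] = (+0.75259,+0.21074,-0.62385); r₂ = λ·B[:,1] = (-0.27977,+0.95998,-0.01322)
r₃ = r₁×r₂ = (+0.59610,+0.18448,+0.78143); SVD([r₁ r₂ r₃]) → R = UVᵀ:
  R  [+0.75259 -0.27977 +0.59610]
  R  [+0.21074 +0.95998 +0.18448]
  R  [-0.62385 -0.01322 +0.78143]
t = (+0.37738, -0.03329, +1.28191) m
tr R = 2.493997; θ = arccos((tr R − 1)/2) = 0.727260 rad = 41.669°
axis k = ((R−Rᵀ)₃₂, (R−Rᵀ)₁₃, (R−Rᵀ)₂₁) / (2 sinθ) = (-0.148686, +0.917500, +0.368898)
rvec = θ·k = (-0.108133, +0.667261, +0.268285)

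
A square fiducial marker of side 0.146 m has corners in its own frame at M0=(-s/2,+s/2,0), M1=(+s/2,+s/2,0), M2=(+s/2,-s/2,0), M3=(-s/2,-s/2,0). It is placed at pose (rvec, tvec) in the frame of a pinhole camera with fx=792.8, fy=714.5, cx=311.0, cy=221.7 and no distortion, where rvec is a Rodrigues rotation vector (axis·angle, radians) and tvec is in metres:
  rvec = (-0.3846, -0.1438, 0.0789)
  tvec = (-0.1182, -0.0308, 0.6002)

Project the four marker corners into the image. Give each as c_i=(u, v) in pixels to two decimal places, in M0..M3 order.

Intrinsics K: fx=792.8, fy=714.5, cx=311.0, cy=221.7
Marker side s = 0.146 m; corners in marker frame (Z=0):
  M0 = (-0.0730, +0.0730, 0)
  M1 = (+0.0730, +0.0730, 0)
  M2 = (+0.0730, -0.0730, 0)
  M3 = (-0.0730, -0.0730, 0)
rvec = (-0.3846, -0.1438, 0.0789), |rvec| = θ = 0.41812 rad = 23.956°
Rodrigues: sinθ=0.40604, 1−cosθ=0.08614; R = I + sinθ·[k]× + (1−cosθ)·[k]×²:
    [+0.98674 -0.04937 -0.15460]
    [+0.10387 +0.92405 +0.36790]
    [+0.12469 -0.37908 +0.91692]
t = (-0.1182, -0.0308, 0.6002) m
M0: Pc = R·M0+t = (-0.19384, +0.02907, +0.56342); u = 792.8·(-0.19384)/0.56342 + 311.0 = 38.2512, v = 714.5·(+0.02907)/0.56342 + 221.7 = 258.5680
M1: Pc = R·M1+t = (-0.04977, +0.04424, +0.58163); u = 792.8·(-0.04977)/0.58163 + 311.0 = 243.1579, v = 714.5·(+0.04424)/0.58163 + 221.7 = 276.0440
M2: Pc = R·M2+t = (-0.04256, -0.09067, +0.63698); u = 792.8·(-0.04256)/0.63698 + 311.0 = 258.0237, v = 714.5·(-0.09067)/0.63698 + 221.7 = 119.9920
M3: Pc = R·M3+t = (-0.18663, -0.10584, +0.61877); u = 792.8·(-0.18663)/0.61877 + 311.0 = 71.8823, v = 714.5·(-0.10584)/0.61877 + 221.7 = 99.4878

c0=(38.25, 258.57) c1=(243.16, 276.04) c2=(258.02, 119.99) c3=(71.88, 99.49)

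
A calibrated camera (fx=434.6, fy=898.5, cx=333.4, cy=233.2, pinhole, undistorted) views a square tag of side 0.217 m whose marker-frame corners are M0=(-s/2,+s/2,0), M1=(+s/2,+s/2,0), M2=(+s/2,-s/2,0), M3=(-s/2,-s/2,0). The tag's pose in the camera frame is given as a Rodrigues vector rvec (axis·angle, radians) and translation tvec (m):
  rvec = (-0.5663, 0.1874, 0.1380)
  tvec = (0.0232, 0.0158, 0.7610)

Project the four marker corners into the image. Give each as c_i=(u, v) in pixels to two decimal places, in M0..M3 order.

Intrinsics K: fx=434.6, fy=898.5, cx=333.4, cy=233.2
Marker side s = 0.217 m; corners in marker frame (Z=0):
  M0 = (-0.1085, +0.1085, 0)
  M1 = (+0.1085, +0.1085, 0)
  M2 = (+0.1085, -0.1085, 0)
  M3 = (-0.1085, -0.1085, 0)
rvec = (-0.5663, 0.1874, 0.1380), |rvec| = θ = 0.61226 rad = 35.080°
Rodrigues: sinθ=0.57472, 1−cosθ=0.18165; R = I + sinθ·[k]× + (1−cosθ)·[k]×²:
    [+0.97375 -0.18096 +0.13804]
    [+0.07811 +0.83537 +0.54411]
    [-0.21378 -0.51905 +0.82758]
t = (0.0232, 0.0158, 0.7610) m
M0: Pc = R·M0+t = (-0.10209, +0.09796, +0.72788); u = 434.6·(-0.10209)/0.72788 + 333.4 = 272.4462, v = 898.5·(+0.09796)/0.72788 + 233.2 = 354.1257
M1: Pc = R·M1+t = (+0.10922, +0.11491, +0.68149); u = 434.6·(+0.10922)/0.68149 + 333.4 = 403.0505, v = 898.5·(+0.11491)/0.68149 + 233.2 = 384.7056
M2: Pc = R·M2+t = (+0.14849, -0.06636, +0.79412); u = 434.6·(+0.14849)/0.79412 + 333.4 = 414.6626, v = 898.5·(-0.06636)/0.79412 + 233.2 = 158.1149
M3: Pc = R·M3+t = (-0.06282, -0.08331, +0.84051); u = 434.6·(-0.06282)/0.84051 + 333.4 = 300.9191, v = 898.5·(-0.08331)/0.84051 + 233.2 = 144.1391

c0=(272.45, 354.13) c1=(403.05, 384.71) c2=(414.66, 158.11) c3=(300.92, 144.14)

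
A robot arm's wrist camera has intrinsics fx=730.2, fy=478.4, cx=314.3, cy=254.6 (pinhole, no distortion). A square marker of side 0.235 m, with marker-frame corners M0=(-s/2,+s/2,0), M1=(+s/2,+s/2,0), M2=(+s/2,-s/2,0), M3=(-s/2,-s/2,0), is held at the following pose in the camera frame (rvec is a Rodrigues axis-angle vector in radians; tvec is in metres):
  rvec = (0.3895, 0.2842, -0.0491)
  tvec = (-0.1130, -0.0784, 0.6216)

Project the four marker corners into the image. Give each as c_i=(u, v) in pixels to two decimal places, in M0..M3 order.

c0=(90.65, 274.74) c1=(327.75, 278.12) c2=(297.94, 91.22) c3=(30.59, 107.66)

Intrinsics K: fx=730.2, fy=478.4, cx=314.3, cy=254.6
Marker side s = 0.235 m; corners in marker frame (Z=0):
  M0 = (-0.1175, +0.1175, 0)
  M1 = (+0.1175, +0.1175, 0)
  M2 = (+0.1175, -0.1175, 0)
  M3 = (-0.1175, -0.1175, 0)
rvec = (0.3895, 0.2842, -0.0491), |rvec| = θ = 0.48466 rad = 27.769°
Rodrigues: sinθ=0.46590, 1−cosθ=0.11516; R = I + sinθ·[k]× + (1−cosθ)·[k]×²:
    [+0.95922 +0.10147 +0.26383]
    [+0.00707 +0.92444 -0.38127]
    [-0.28258 +0.36759 +0.88602]
t = (-0.1130, -0.0784, 0.6216) m
M0: Pc = R·M0+t = (-0.21378, +0.02939, +0.69799); u = 730.2·(-0.21378)/0.69799 + 314.3 = 90.6511, v = 478.4·(+0.02939)/0.69799 + 254.6 = 274.7438
M1: Pc = R·M1+t = (+0.01163, +0.03105, +0.63159); u = 730.2·(+0.01163)/0.63159 + 314.3 = 327.7472, v = 478.4·(+0.03105)/0.63159 + 254.6 = 278.1207
M2: Pc = R·M2+t = (-0.01222, -0.18619, +0.54521); u = 730.2·(-0.01222)/0.54521 + 314.3 = 297.9402, v = 478.4·(-0.18619)/0.54521 + 254.6 = 91.2241
M3: Pc = R·M3+t = (-0.23763, -0.18785, +0.61161); u = 730.2·(-0.23763)/0.61161 + 314.3 = 30.5933, v = 478.4·(-0.18785)/0.61161 + 254.6 = 107.6627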